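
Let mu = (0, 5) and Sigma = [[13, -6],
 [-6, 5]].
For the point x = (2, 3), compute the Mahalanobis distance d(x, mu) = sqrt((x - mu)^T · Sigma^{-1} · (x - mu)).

Step 1 — centre the observation: (x - mu) = (2, -2).

Step 2 — invert Sigma. det(Sigma) = 13·5 - (-6)² = 29.
  Sigma^{-1} = (1/det) · [[d, -b], [-b, a]] = [[0.1724, 0.2069],
 [0.2069, 0.4483]].

Step 3 — form the quadratic (x - mu)^T · Sigma^{-1} · (x - mu):
  Sigma^{-1} · (x - mu) = (-0.069, -0.4828).
  (x - mu)^T · [Sigma^{-1} · (x - mu)] = (2)·(-0.069) + (-2)·(-0.4828) = 0.8276.

Step 4 — take square root: d = √(0.8276) ≈ 0.9097.

d(x, mu) = √(0.8276) ≈ 0.9097


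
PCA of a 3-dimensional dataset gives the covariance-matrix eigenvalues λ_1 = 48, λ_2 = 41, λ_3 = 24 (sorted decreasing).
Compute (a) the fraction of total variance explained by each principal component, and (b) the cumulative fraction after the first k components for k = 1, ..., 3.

Step 1 — total variance = trace(Sigma) = Σ λ_i = 48 + 41 + 24 = 113.

Step 2 — fraction explained by component i = λ_i / Σ λ:
  PC1: 48/113 = 0.4248
  PC2: 41/113 = 0.3628
  PC3: 24/113 = 0.2124

Step 3 — cumulative fraction after k components = (λ_1 + ... + λ_k) / Σ λ:
  k = 1: 48/113 = 0.4248
  k = 2: (48 + 41)/113 = 89/113 = 0.7876
  k = 3: (48 + 41 + 24)/113 = 113/113 = 1

Summary (fraction, with percent):

explained: PC1 0.4248 (42.48%), PC2 0.3628 (36.28%), PC3 0.2124 (21.24%);  cumulative: 0.4248, 0.7876, 1


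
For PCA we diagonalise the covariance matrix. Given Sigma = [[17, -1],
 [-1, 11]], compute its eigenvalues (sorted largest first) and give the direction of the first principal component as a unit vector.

Step 1 — characteristic polynomial of 2×2 Sigma:
  det(Sigma - λI) = λ² - trace · λ + det = 0.
  trace = 17 + 11 = 28, det = 17·11 - (-1)² = 186.
Step 2 — discriminant:
  Δ = trace² - 4·det = 784 - 744 = 40.
Step 3 — eigenvalues:
  λ = (trace ± √Δ)/2 = (28 ± 6.3246)/2,
  λ_1 = 17.1623,  λ_2 = 10.8377.

Step 4 — unit eigenvector for λ_1: solve (Sigma - λ_1 I)v = 0. First row:
  (17 - 17.1623)·v_x + (-1)·v_y = 0, i.e. (-0.1623)·v_x + (-1)·v_y = 0,
  so v ∝ (b, λ_1 - a) = (-1, 0.1623); multiply by -1 so the first entry is positive: u = (1, -0.1623).
  ||u|| = √((1)² + (-0.1623)²) = √(1.0263) ≈ 1.0131,
  v_1 = u/||u|| ≈ (0.9871, -0.1602) (||v_1|| = 1).

λ_1 = 17.1623,  λ_2 = 10.8377;  v_1 ≈ (0.9871, -0.1602)


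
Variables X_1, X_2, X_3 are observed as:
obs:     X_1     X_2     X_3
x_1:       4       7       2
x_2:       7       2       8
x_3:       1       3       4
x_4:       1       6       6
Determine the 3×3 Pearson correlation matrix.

Step 1 — column means:
  mean(X_1) = (4 + 7 + 1 + 1) / 4 = 13/4 = 3.25
  mean(X_2) = (7 + 2 + 3 + 6) / 4 = 18/4 = 4.5
  mean(X_3) = (2 + 8 + 4 + 6) / 4 = 20/4 = 5

Step 2 — sample variances and covariances s[i,j] = (1/(n-1)) · Σ_k (x_{k,i} - mean_i) · (x_{k,j} - mean_j), with n-1 = 3:
  s[X_1,X_1] = ((0.75)·(0.75) + (3.75)·(3.75) + (-2.25)·(-2.25) + (-2.25)·(-2.25)) / 3 = 24.75/3 = 8.25
  s[X_1,X_2] = ((0.75)·(2.5) + (3.75)·(-2.5) + (-2.25)·(-1.5) + (-2.25)·(1.5)) / 3 = -7.5/3 = -2.5
  s[X_1,X_3] = ((0.75)·(-3) + (3.75)·(3) + (-2.25)·(-1) + (-2.25)·(1)) / 3 = 9/3 = 3
  s[X_2,X_2] = ((2.5)·(2.5) + (-2.5)·(-2.5) + (-1.5)·(-1.5) + (1.5)·(1.5)) / 3 = 17/3 = 5.6667
  s[X_2,X_3] = ((2.5)·(-3) + (-2.5)·(3) + (-1.5)·(-1) + (1.5)·(1)) / 3 = -12/3 = -4
  s[X_3,X_3] = ((-3)·(-3) + (3)·(3) + (-1)·(-1) + (1)·(1)) / 3 = 20/3 = 6.6667
  Sample standard deviations s_i = √(s[i,i]):
  s(X_1) = √(8.25) = 2.8723
  s(X_2) = √(5.6667) = 2.3805
  s(X_3) = √(6.6667) = 2.582

Step 3 — r_{ij} = s_{ij} / (s_i · s_j):
  r[X_1,X_1] = 1 (diagonal).
  r[X_1,X_2] = -2.5 / (2.8723 · 2.3805) = -2.5 / 6.8374 = -0.3656
  r[X_1,X_3] = 3 / (2.8723 · 2.582) = 3 / 7.4162 = 0.4045
  r[X_2,X_2] = 1 (diagonal).
  r[X_2,X_3] = -4 / (2.3805 · 2.582) = -4 / 6.1464 = -0.6508
  r[X_3,X_3] = 1 (diagonal).

R is symmetric with unit diagonal. Assembling:

R = [[1, -0.3656, 0.4045],
 [-0.3656, 1, -0.6508],
 [0.4045, -0.6508, 1]]


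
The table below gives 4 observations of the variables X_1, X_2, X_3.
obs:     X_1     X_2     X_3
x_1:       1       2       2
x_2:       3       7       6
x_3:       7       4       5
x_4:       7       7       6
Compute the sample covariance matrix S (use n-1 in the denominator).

Step 1 — column means:
  mean(X_1) = (1 + 3 + 7 + 7) / 4 = 18/4 = 4.5
  mean(X_2) = (2 + 7 + 4 + 7) / 4 = 20/4 = 5
  mean(X_3) = (2 + 6 + 5 + 6) / 4 = 19/4 = 4.75

Step 2 — sample covariance S[i,j] = (1/(n-1)) · Σ_k (x_{k,i} - mean_i) · (x_{k,j} - mean_j), with n-1 = 3.
  S[X_1,X_1] = ((-3.5)·(-3.5) + (-1.5)·(-1.5) + (2.5)·(2.5) + (2.5)·(2.5)) / 3 = 27/3 = 9
  S[X_1,X_2] = ((-3.5)·(-3) + (-1.5)·(2) + (2.5)·(-1) + (2.5)·(2)) / 3 = 10/3 = 3.3333
  S[X_1,X_3] = ((-3.5)·(-2.75) + (-1.5)·(1.25) + (2.5)·(0.25) + (2.5)·(1.25)) / 3 = 11.5/3 = 3.8333
  S[X_2,X_2] = ((-3)·(-3) + (2)·(2) + (-1)·(-1) + (2)·(2)) / 3 = 18/3 = 6
  S[X_2,X_3] = ((-3)·(-2.75) + (2)·(1.25) + (-1)·(0.25) + (2)·(1.25)) / 3 = 13/3 = 4.3333
  S[X_3,X_3] = ((-2.75)·(-2.75) + (1.25)·(1.25) + (0.25)·(0.25) + (1.25)·(1.25)) / 3 = 10.75/3 = 3.5833

S is symmetric (S[j,i] = S[i,j]). Assembling:

S = [[9, 3.3333, 3.8333],
 [3.3333, 6, 4.3333],
 [3.8333, 4.3333, 3.5833]]


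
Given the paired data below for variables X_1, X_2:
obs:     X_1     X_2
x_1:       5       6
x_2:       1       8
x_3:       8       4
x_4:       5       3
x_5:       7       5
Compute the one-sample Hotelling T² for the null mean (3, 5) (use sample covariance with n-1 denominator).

Step 1 — sample mean vector:
  mean(X_1) = (5 + 1 + 8 + 5 + 7) / 5 = 26/5 = 5.2
  mean(X_2) = (6 + 8 + 4 + 3 + 5) / 5 = 26/5 = 5.2
  x̄ = (5.2, 5.2),  deviation x̄ - mu_0 = (5.2, 5.2) - (3, 5) = (2.2, 0.2).

Step 2 — sample covariance matrix, S[i,j] = (1/(n-1)) · Σ_k (x_{k,i} - mean_i) · (x_{k,j} - mean_j), divisor n-1 = 4:
  S[X_1,X_1] = ((-0.2)·(-0.2) + (-4.2)·(-4.2) + (2.8)·(2.8) + (-0.2)·(-0.2) + (1.8)·(1.8)) / 4 = 28.8/4 = 7.2
  S[X_1,X_2] = ((-0.2)·(0.8) + (-4.2)·(2.8) + (2.8)·(-1.2) + (-0.2)·(-2.2) + (1.8)·(-0.2)) / 4 = -15.2/4 = -3.8
  S[X_2,X_2] = ((0.8)·(0.8) + (2.8)·(2.8) + (-1.2)·(-1.2) + (-2.2)·(-2.2) + (-0.2)·(-0.2)) / 4 = 14.8/4 = 3.7
  S = [[7.2, -3.8],
 [-3.8, 3.7]].

Step 3 — invert S. det(S) = 7.2·3.7 - (-3.8)² = 12.2.
  S^{-1} = (1/det) · [[d, -b], [-b, a]] = [[0.3033, 0.3115],
 [0.3115, 0.5902]].

Step 4 — quadratic form (x̄ - mu_0)^T · S^{-1} · (x̄ - mu_0):
  S^{-1} · (x̄ - mu_0) = (0.7295, 0.8033),
  (x̄ - mu_0)^T · [...] = (2.2)·(0.7295) + (0.2)·(0.8033) = 1.7656.

Step 5 — scale by n: T² = 5 · 1.7656 = 8.8279.

T² ≈ 8.8279


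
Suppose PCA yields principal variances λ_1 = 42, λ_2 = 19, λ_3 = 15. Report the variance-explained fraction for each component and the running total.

Step 1 — total variance = trace(Sigma) = Σ λ_i = 42 + 19 + 15 = 76.

Step 2 — fraction explained by component i = λ_i / Σ λ:
  PC1: 42/76 = 0.5526
  PC2: 19/76 = 0.25
  PC3: 15/76 = 0.1974

Step 3 — cumulative fraction after k components = (λ_1 + ... + λ_k) / Σ λ:
  k = 1: 42/76 = 0.5526
  k = 2: (42 + 19)/76 = 61/76 = 0.8026
  k = 3: (42 + 19 + 15)/76 = 76/76 = 1

Summary (fraction, with percent):

explained: PC1 0.5526 (55.26%), PC2 0.25 (25%), PC3 0.1974 (19.74%);  cumulative: 0.5526, 0.8026, 1


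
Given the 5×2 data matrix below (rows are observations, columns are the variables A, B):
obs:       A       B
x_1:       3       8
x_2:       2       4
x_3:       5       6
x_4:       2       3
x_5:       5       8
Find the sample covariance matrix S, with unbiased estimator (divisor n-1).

Step 1 — column means:
  mean(A) = (3 + 2 + 5 + 2 + 5) / 5 = 17/5 = 3.4
  mean(B) = (8 + 4 + 6 + 3 + 8) / 5 = 29/5 = 5.8

Step 2 — sample covariance S[i,j] = (1/(n-1)) · Σ_k (x_{k,i} - mean_i) · (x_{k,j} - mean_j), with n-1 = 4.
  S[A,A] = ((-0.4)·(-0.4) + (-1.4)·(-1.4) + (1.6)·(1.6) + (-1.4)·(-1.4) + (1.6)·(1.6)) / 4 = 9.2/4 = 2.3
  S[A,B] = ((-0.4)·(2.2) + (-1.4)·(-1.8) + (1.6)·(0.2) + (-1.4)·(-2.8) + (1.6)·(2.2)) / 4 = 9.4/4 = 2.35
  S[B,B] = ((2.2)·(2.2) + (-1.8)·(-1.8) + (0.2)·(0.2) + (-2.8)·(-2.8) + (2.2)·(2.2)) / 4 = 20.8/4 = 5.2

S is symmetric (S[j,i] = S[i,j]). Assembling:

S = [[2.3, 2.35],
 [2.35, 5.2]]


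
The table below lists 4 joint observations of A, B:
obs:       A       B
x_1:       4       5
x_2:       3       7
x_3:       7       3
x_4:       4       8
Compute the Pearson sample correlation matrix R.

Step 1 — column means:
  mean(A) = (4 + 3 + 7 + 4) / 4 = 18/4 = 4.5
  mean(B) = (5 + 7 + 3 + 8) / 4 = 23/4 = 5.75

Step 2 — sample variances and covariances s[i,j] = (1/(n-1)) · Σ_k (x_{k,i} - mean_i) · (x_{k,j} - mean_j), with n-1 = 3:
  s[A,A] = ((-0.5)·(-0.5) + (-1.5)·(-1.5) + (2.5)·(2.5) + (-0.5)·(-0.5)) / 3 = 9/3 = 3
  s[A,B] = ((-0.5)·(-0.75) + (-1.5)·(1.25) + (2.5)·(-2.75) + (-0.5)·(2.25)) / 3 = -9.5/3 = -3.1667
  s[B,B] = ((-0.75)·(-0.75) + (1.25)·(1.25) + (-2.75)·(-2.75) + (2.25)·(2.25)) / 3 = 14.75/3 = 4.9167
  Sample standard deviations s_i = √(s[i,i]):
  s(A) = √(3) = 1.7321
  s(B) = √(4.9167) = 2.2174

Step 3 — r_{ij} = s_{ij} / (s_i · s_j):
  r[A,A] = 1 (diagonal).
  r[A,B] = -3.1667 / (1.7321 · 2.2174) = -3.1667 / 3.8406 = -0.8245
  r[B,B] = 1 (diagonal).

R is symmetric with unit diagonal. Assembling:

R = [[1, -0.8245],
 [-0.8245, 1]]


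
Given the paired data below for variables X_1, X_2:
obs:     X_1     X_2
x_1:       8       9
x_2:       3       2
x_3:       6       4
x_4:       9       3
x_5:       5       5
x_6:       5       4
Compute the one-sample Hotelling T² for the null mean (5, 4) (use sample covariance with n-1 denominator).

Step 1 — sample mean vector:
  mean(X_1) = (8 + 3 + 6 + 9 + 5 + 5) / 6 = 36/6 = 6
  mean(X_2) = (9 + 2 + 4 + 3 + 5 + 4) / 6 = 27/6 = 4.5
  x̄ = (6, 4.5),  deviation x̄ - mu_0 = (6, 4.5) - (5, 4) = (1, 0.5).

Step 2 — sample covariance matrix, S[i,j] = (1/(n-1)) · Σ_k (x_{k,i} - mean_i) · (x_{k,j} - mean_j), divisor n-1 = 5:
  S[X_1,X_1] = ((2)·(2) + (-3)·(-3) + (0)·(0) + (3)·(3) + (-1)·(-1) + (-1)·(-1)) / 5 = 24/5 = 4.8
  S[X_1,X_2] = ((2)·(4.5) + (-3)·(-2.5) + (0)·(-0.5) + (3)·(-1.5) + (-1)·(0.5) + (-1)·(-0.5)) / 5 = 12/5 = 2.4
  S[X_2,X_2] = ((4.5)·(4.5) + (-2.5)·(-2.5) + (-0.5)·(-0.5) + (-1.5)·(-1.5) + (0.5)·(0.5) + (-0.5)·(-0.5)) / 5 = 29.5/5 = 5.9
  S = [[4.8, 2.4],
 [2.4, 5.9]].

Step 3 — invert S. det(S) = 4.8·5.9 - (2.4)² = 22.56.
  S^{-1} = (1/det) · [[d, -b], [-b, a]] = [[0.2615, -0.1064],
 [-0.1064, 0.2128]].

Step 4 — quadratic form (x̄ - mu_0)^T · S^{-1} · (x̄ - mu_0):
  S^{-1} · (x̄ - mu_0) = (0.2083, 0),
  (x̄ - mu_0)^T · [...] = (1)·(0.2083) + (0.5)·(0) = 0.2083.

Step 5 — scale by n: T² = 6 · 0.2083 = 1.25.

T² ≈ 1.25


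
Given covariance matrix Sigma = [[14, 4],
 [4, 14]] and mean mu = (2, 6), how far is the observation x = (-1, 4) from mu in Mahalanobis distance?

Step 1 — centre the observation: (x - mu) = (-3, -2).

Step 2 — invert Sigma. det(Sigma) = 14·14 - (4)² = 180.
  Sigma^{-1} = (1/det) · [[d, -b], [-b, a]] = [[0.0778, -0.0222],
 [-0.0222, 0.0778]].

Step 3 — form the quadratic (x - mu)^T · Sigma^{-1} · (x - mu):
  Sigma^{-1} · (x - mu) = (-0.1889, -0.0889).
  (x - mu)^T · [Sigma^{-1} · (x - mu)] = (-3)·(-0.1889) + (-2)·(-0.0889) = 0.7444.

Step 4 — take square root: d = √(0.7444) ≈ 0.8628.

d(x, mu) = √(0.7444) ≈ 0.8628


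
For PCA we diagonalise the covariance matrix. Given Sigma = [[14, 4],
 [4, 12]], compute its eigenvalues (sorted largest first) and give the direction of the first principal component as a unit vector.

Step 1 — characteristic polynomial of 2×2 Sigma:
  det(Sigma - λI) = λ² - trace · λ + det = 0.
  trace = 14 + 12 = 26, det = 14·12 - (4)² = 152.
Step 2 — discriminant:
  Δ = trace² - 4·det = 676 - 608 = 68.
Step 3 — eigenvalues:
  λ = (trace ± √Δ)/2 = (26 ± 8.2462)/2,
  λ_1 = 17.1231,  λ_2 = 8.8769.

Step 4 — unit eigenvector for λ_1: solve (Sigma - λ_1 I)v = 0. First row:
  (14 - 17.1231)·v_x + (4)·v_y = 0, i.e. (-3.1231)·v_x + (4)·v_y = 0,
  so v ∝ (b, λ_1 - a) = (4, 3.1231) = u.
  ||u|| = √((4)² + (3.1231)²) = √(25.7538) ≈ 5.0748,
  v_1 = u/||u|| ≈ (0.7882, 0.6154) (||v_1|| = 1).

λ_1 = 17.1231,  λ_2 = 8.8769;  v_1 ≈ (0.7882, 0.6154)


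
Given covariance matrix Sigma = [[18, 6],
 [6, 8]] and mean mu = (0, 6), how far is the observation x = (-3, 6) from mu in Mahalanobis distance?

Step 1 — centre the observation: (x - mu) = (-3, 0).

Step 2 — invert Sigma. det(Sigma) = 18·8 - (6)² = 108.
  Sigma^{-1} = (1/det) · [[d, -b], [-b, a]] = [[0.0741, -0.0556],
 [-0.0556, 0.1667]].

Step 3 — form the quadratic (x - mu)^T · Sigma^{-1} · (x - mu):
  Sigma^{-1} · (x - mu) = (-0.2222, 0.1667).
  (x - mu)^T · [Sigma^{-1} · (x - mu)] = (-3)·(-0.2222) + (0)·(0.1667) = 0.6667.

Step 4 — take square root: d = √(0.6667) ≈ 0.8165.

d(x, mu) = √(0.6667) ≈ 0.8165


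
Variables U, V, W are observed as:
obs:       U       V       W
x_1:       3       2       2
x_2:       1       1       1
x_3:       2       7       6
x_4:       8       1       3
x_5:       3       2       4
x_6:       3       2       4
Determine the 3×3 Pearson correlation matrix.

Step 1 — column means:
  mean(U) = (3 + 1 + 2 + 8 + 3 + 3) / 6 = 20/6 = 3.3333
  mean(V) = (2 + 1 + 7 + 1 + 2 + 2) / 6 = 15/6 = 2.5
  mean(W) = (2 + 1 + 6 + 3 + 4 + 4) / 6 = 20/6 = 3.3333

Step 2 — sample variances and covariances s[i,j] = (1/(n-1)) · Σ_k (x_{k,i} - mean_i) · (x_{k,j} - mean_j), with n-1 = 5:
  s[U,U] = ((-0.3333)·(-0.3333) + (-2.3333)·(-2.3333) + (-1.3333)·(-1.3333) + (4.6667)·(4.6667) + (-0.3333)·(-0.3333) + (-0.3333)·(-0.3333)) / 5 = 29.3333/5 = 5.8667
  s[U,V] = ((-0.3333)·(-0.5) + (-2.3333)·(-1.5) + (-1.3333)·(4.5) + (4.6667)·(-1.5) + (-0.3333)·(-0.5) + (-0.3333)·(-0.5)) / 5 = -9/5 = -1.8
  s[U,W] = ((-0.3333)·(-1.3333) + (-2.3333)·(-2.3333) + (-1.3333)·(2.6667) + (4.6667)·(-0.3333) + (-0.3333)·(0.6667) + (-0.3333)·(0.6667)) / 5 = 0.3333/5 = 0.0667
  s[V,V] = ((-0.5)·(-0.5) + (-1.5)·(-1.5) + (4.5)·(4.5) + (-1.5)·(-1.5) + (-0.5)·(-0.5) + (-0.5)·(-0.5)) / 5 = 25.5/5 = 5.1
  s[V,W] = ((-0.5)·(-1.3333) + (-1.5)·(-2.3333) + (4.5)·(2.6667) + (-1.5)·(-0.3333) + (-0.5)·(0.6667) + (-0.5)·(0.6667)) / 5 = 16/5 = 3.2
  s[W,W] = ((-1.3333)·(-1.3333) + (-2.3333)·(-2.3333) + (2.6667)·(2.6667) + (-0.3333)·(-0.3333) + (0.6667)·(0.6667) + (0.6667)·(0.6667)) / 5 = 15.3333/5 = 3.0667
  Sample standard deviations s_i = √(s[i,i]):
  s(U) = √(5.8667) = 2.4221
  s(V) = √(5.1) = 2.2583
  s(W) = √(3.0667) = 1.7512

Step 3 — r_{ij} = s_{ij} / (s_i · s_j):
  r[U,U] = 1 (diagonal).
  r[U,V] = -1.8 / (2.4221 · 2.2583) = -1.8 / 5.4699 = -0.3291
  r[U,W] = 0.0667 / (2.4221 · 1.7512) = 0.0667 / 4.2416 = 0.0157
  r[V,V] = 1 (diagonal).
  r[V,W] = 3.2 / (2.2583 · 1.7512) = 3.2 / 3.9547 = 0.8092
  r[W,W] = 1 (diagonal).

R is symmetric with unit diagonal. Assembling:

R = [[1, -0.3291, 0.0157],
 [-0.3291, 1, 0.8092],
 [0.0157, 0.8092, 1]]


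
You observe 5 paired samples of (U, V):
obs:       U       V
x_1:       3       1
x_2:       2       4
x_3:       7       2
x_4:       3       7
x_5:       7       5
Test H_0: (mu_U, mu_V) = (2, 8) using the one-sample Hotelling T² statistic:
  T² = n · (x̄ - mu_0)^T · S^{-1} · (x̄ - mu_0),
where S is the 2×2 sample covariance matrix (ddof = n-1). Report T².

Step 1 — sample mean vector:
  mean(U) = (3 + 2 + 7 + 3 + 7) / 5 = 22/5 = 4.4
  mean(V) = (1 + 4 + 2 + 7 + 5) / 5 = 19/5 = 3.8
  x̄ = (4.4, 3.8),  deviation x̄ - mu_0 = (4.4, 3.8) - (2, 8) = (2.4, -4.2).

Step 2 — sample covariance matrix, S[i,j] = (1/(n-1)) · Σ_k (x_{k,i} - mean_i) · (x_{k,j} - mean_j), divisor n-1 = 4:
  S[U,U] = ((-1.4)·(-1.4) + (-2.4)·(-2.4) + (2.6)·(2.6) + (-1.4)·(-1.4) + (2.6)·(2.6)) / 4 = 23.2/4 = 5.8
  S[U,V] = ((-1.4)·(-2.8) + (-2.4)·(0.2) + (2.6)·(-1.8) + (-1.4)·(3.2) + (2.6)·(1.2)) / 4 = -2.6/4 = -0.65
  S[V,V] = ((-2.8)·(-2.8) + (0.2)·(0.2) + (-1.8)·(-1.8) + (3.2)·(3.2) + (1.2)·(1.2)) / 4 = 22.8/4 = 5.7
  S = [[5.8, -0.65],
 [-0.65, 5.7]].

Step 3 — invert S. det(S) = 5.8·5.7 - (-0.65)² = 32.6375.
  S^{-1} = (1/det) · [[d, -b], [-b, a]] = [[0.1746, 0.0199],
 [0.0199, 0.1777]].

Step 4 — quadratic form (x̄ - mu_0)^T · S^{-1} · (x̄ - mu_0):
  S^{-1} · (x̄ - mu_0) = (0.3355, -0.6986),
  (x̄ - mu_0)^T · [...] = (2.4)·(0.3355) + (-4.2)·(-0.6986) = 3.7393.

Step 5 — scale by n: T² = 5 · 3.7393 = 18.6963.

T² ≈ 18.6963


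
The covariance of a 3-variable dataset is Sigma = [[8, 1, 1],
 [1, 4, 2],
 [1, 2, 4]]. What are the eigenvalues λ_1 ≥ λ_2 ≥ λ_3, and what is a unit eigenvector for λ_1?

Step 1 — characteristic polynomial p(λ) = det(λI - Sigma) = λ³ - tr·λ² + c_1·λ - det, where tr = trace, c_1 = sum of the principal 2×2 minors, det = det(Sigma):
  tr = 8 + 4 + 4 = 16,
  c_1 = (8·4 - (1)²) + (8·4 - (1)²) + (4·4 - (2)²) = 31 + 31 + 12 = 74,
  det = 8·(4·4 - (2)²) - (1)·((1)·4 - (2)·(1)) + (1)·((1)·(2) - 4·(1)) = 8·(12) - (1)·(2) + (1)·(-2) = 92.
  So p(λ) = λ³ - 16λ² + 74λ - 92.
Step 2 — look for an integer root (rational root theorem: any rational root is an integer divisor of 92). Testing λ = 2:
  p(2) = 8 - 64 + 148 - 92 = 0  ✓
  Dividing out (λ - 2): p(λ) = (λ - 2)(λ² - 14λ + 46).
Step 3 — remaining eigenvalues from the quadratic λ² - 14λ + 46 = 0:
  Δ = 14² - 4·46 = 196 - 184 = 12,  λ = (14 ± √12)/2 = (14 ± 3.4641)/2 ≈ 8.7321 or 5.2679.
  Sorted: λ_1 = 8.7321,  λ_2 = 5.2679,  λ_3 = 2  (check: sum = 16 = tr ✓).

Step 4 — unit eigenvector for λ_1 ≈ 8.7321: v spans the null space of (Sigma - λ_1 I), whose rows are
  r_1 = (-0.7321, 1, 1),  r_2 = (1, -4.7321, 2),  r_3 = (1, 2, -4.7321).
  v is orthogonal to every row, so take v ∝ r_1 × r_2 = ((1)·(2) - (1)·(-4.7321), (1)·(1) - (-0.7321)·(2), (-0.7321)·(-4.7321) - (1)·(1)) ≈ (6.7321, 2.4641, 2.4641).
  Let u = (6.7321, 2.4641, 2.4641).
  ||u|| = √((6.7321)² + (2.4641)² + (2.4641)²) = √(57.4641) ≈ 7.5805,  v_1 = u/||u|| ≈ (0.8881, 0.3251, 0.3251) (||v_1|| = 1).

λ_1 = 8.7321,  λ_2 = 5.2679,  λ_3 = 2;  v_1 ≈ (0.8881, 0.3251, 0.3251)


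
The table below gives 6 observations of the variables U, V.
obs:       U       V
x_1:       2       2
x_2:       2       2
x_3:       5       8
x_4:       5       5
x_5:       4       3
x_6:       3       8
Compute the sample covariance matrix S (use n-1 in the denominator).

Step 1 — column means:
  mean(U) = (2 + 2 + 5 + 5 + 4 + 3) / 6 = 21/6 = 3.5
  mean(V) = (2 + 2 + 8 + 5 + 3 + 8) / 6 = 28/6 = 4.6667

Step 2 — sample covariance S[i,j] = (1/(n-1)) · Σ_k (x_{k,i} - mean_i) · (x_{k,j} - mean_j), with n-1 = 5.
  S[U,U] = ((-1.5)·(-1.5) + (-1.5)·(-1.5) + (1.5)·(1.5) + (1.5)·(1.5) + (0.5)·(0.5) + (-0.5)·(-0.5)) / 5 = 9.5/5 = 1.9
  S[U,V] = ((-1.5)·(-2.6667) + (-1.5)·(-2.6667) + (1.5)·(3.3333) + (1.5)·(0.3333) + (0.5)·(-1.6667) + (-0.5)·(3.3333)) / 5 = 11/5 = 2.2
  S[V,V] = ((-2.6667)·(-2.6667) + (-2.6667)·(-2.6667) + (3.3333)·(3.3333) + (0.3333)·(0.3333) + (-1.6667)·(-1.6667) + (3.3333)·(3.3333)) / 5 = 39.3333/5 = 7.8667

S is symmetric (S[j,i] = S[i,j]). Assembling:

S = [[1.9, 2.2],
 [2.2, 7.8667]]


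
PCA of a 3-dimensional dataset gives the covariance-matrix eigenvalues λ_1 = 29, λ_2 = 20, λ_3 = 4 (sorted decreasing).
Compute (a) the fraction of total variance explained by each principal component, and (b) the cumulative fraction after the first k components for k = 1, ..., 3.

Step 1 — total variance = trace(Sigma) = Σ λ_i = 29 + 20 + 4 = 53.

Step 2 — fraction explained by component i = λ_i / Σ λ:
  PC1: 29/53 = 0.5472
  PC2: 20/53 = 0.3774
  PC3: 4/53 = 0.0755

Step 3 — cumulative fraction after k components = (λ_1 + ... + λ_k) / Σ λ:
  k = 1: 29/53 = 0.5472
  k = 2: (29 + 20)/53 = 49/53 = 0.9245
  k = 3: (29 + 20 + 4)/53 = 53/53 = 1

Summary (fraction, with percent):

explained: PC1 0.5472 (54.72%), PC2 0.3774 (37.74%), PC3 0.0755 (7.55%);  cumulative: 0.5472, 0.9245, 1


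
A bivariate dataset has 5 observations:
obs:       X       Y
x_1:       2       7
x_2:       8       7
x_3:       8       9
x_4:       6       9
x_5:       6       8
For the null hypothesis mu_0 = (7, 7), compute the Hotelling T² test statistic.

Step 1 — sample mean vector:
  mean(X) = (2 + 8 + 8 + 6 + 6) / 5 = 30/5 = 6
  mean(Y) = (7 + 7 + 9 + 9 + 8) / 5 = 40/5 = 8
  x̄ = (6, 8),  deviation x̄ - mu_0 = (6, 8) - (7, 7) = (-1, 1).

Step 2 — sample covariance matrix, S[i,j] = (1/(n-1)) · Σ_k (x_{k,i} - mean_i) · (x_{k,j} - mean_j), divisor n-1 = 4:
  S[X,X] = ((-4)·(-4) + (2)·(2) + (2)·(2) + (0)·(0) + (0)·(0)) / 4 = 24/4 = 6
  S[X,Y] = ((-4)·(-1) + (2)·(-1) + (2)·(1) + (0)·(1) + (0)·(0)) / 4 = 4/4 = 1
  S[Y,Y] = ((-1)·(-1) + (-1)·(-1) + (1)·(1) + (1)·(1) + (0)·(0)) / 4 = 4/4 = 1
  S = [[6, 1],
 [1, 1]].

Step 3 — invert S. det(S) = 6·1 - (1)² = 5.
  S^{-1} = (1/det) · [[d, -b], [-b, a]] = [[0.2, -0.2],
 [-0.2, 1.2]].

Step 4 — quadratic form (x̄ - mu_0)^T · S^{-1} · (x̄ - mu_0):
  S^{-1} · (x̄ - mu_0) = (-0.4, 1.4),
  (x̄ - mu_0)^T · [...] = (-1)·(-0.4) + (1)·(1.4) = 1.8.

Step 5 — scale by n: T² = 5 · 1.8 = 9.

T² ≈ 9


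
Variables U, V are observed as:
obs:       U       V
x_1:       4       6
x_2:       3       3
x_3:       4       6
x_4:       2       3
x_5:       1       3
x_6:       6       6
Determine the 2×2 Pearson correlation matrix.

Step 1 — column means:
  mean(U) = (4 + 3 + 4 + 2 + 1 + 6) / 6 = 20/6 = 3.3333
  mean(V) = (6 + 3 + 6 + 3 + 3 + 6) / 6 = 27/6 = 4.5

Step 2 — sample variances and covariances s[i,j] = (1/(n-1)) · Σ_k (x_{k,i} - mean_i) · (x_{k,j} - mean_j), with n-1 = 5:
  s[U,U] = ((0.6667)·(0.6667) + (-0.3333)·(-0.3333) + (0.6667)·(0.6667) + (-1.3333)·(-1.3333) + (-2.3333)·(-2.3333) + (2.6667)·(2.6667)) / 5 = 15.3333/5 = 3.0667
  s[U,V] = ((0.6667)·(1.5) + (-0.3333)·(-1.5) + (0.6667)·(1.5) + (-1.3333)·(-1.5) + (-2.3333)·(-1.5) + (2.6667)·(1.5)) / 5 = 12/5 = 2.4
  s[V,V] = ((1.5)·(1.5) + (-1.5)·(-1.5) + (1.5)·(1.5) + (-1.5)·(-1.5) + (-1.5)·(-1.5) + (1.5)·(1.5)) / 5 = 13.5/5 = 2.7
  Sample standard deviations s_i = √(s[i,i]):
  s(U) = √(3.0667) = 1.7512
  s(V) = √(2.7) = 1.6432

Step 3 — r_{ij} = s_{ij} / (s_i · s_j):
  r[U,U] = 1 (diagonal).
  r[U,V] = 2.4 / (1.7512 · 1.6432) = 2.4 / 2.8775 = 0.8341
  r[V,V] = 1 (diagonal).

R is symmetric with unit diagonal. Assembling:

R = [[1, 0.8341],
 [0.8341, 1]]


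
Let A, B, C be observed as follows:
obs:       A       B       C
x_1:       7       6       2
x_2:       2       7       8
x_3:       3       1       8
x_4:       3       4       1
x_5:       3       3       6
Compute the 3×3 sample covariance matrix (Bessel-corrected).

Step 1 — column means:
  mean(A) = (7 + 2 + 3 + 3 + 3) / 5 = 18/5 = 3.6
  mean(B) = (6 + 7 + 1 + 4 + 3) / 5 = 21/5 = 4.2
  mean(C) = (2 + 8 + 8 + 1 + 6) / 5 = 25/5 = 5

Step 2 — sample covariance S[i,j] = (1/(n-1)) · Σ_k (x_{k,i} - mean_i) · (x_{k,j} - mean_j), with n-1 = 4.
  S[A,A] = ((3.4)·(3.4) + (-1.6)·(-1.6) + (-0.6)·(-0.6) + (-0.6)·(-0.6) + (-0.6)·(-0.6)) / 4 = 15.2/4 = 3.8
  S[A,B] = ((3.4)·(1.8) + (-1.6)·(2.8) + (-0.6)·(-3.2) + (-0.6)·(-0.2) + (-0.6)·(-1.2)) / 4 = 4.4/4 = 1.1
  S[A,C] = ((3.4)·(-3) + (-1.6)·(3) + (-0.6)·(3) + (-0.6)·(-4) + (-0.6)·(1)) / 4 = -15/4 = -3.75
  S[B,B] = ((1.8)·(1.8) + (2.8)·(2.8) + (-3.2)·(-3.2) + (-0.2)·(-0.2) + (-1.2)·(-1.2)) / 4 = 22.8/4 = 5.7
  S[B,C] = ((1.8)·(-3) + (2.8)·(3) + (-3.2)·(3) + (-0.2)·(-4) + (-1.2)·(1)) / 4 = -7/4 = -1.75
  S[C,C] = ((-3)·(-3) + (3)·(3) + (3)·(3) + (-4)·(-4) + (1)·(1)) / 4 = 44/4 = 11

S is symmetric (S[j,i] = S[i,j]). Assembling:

S = [[3.8, 1.1, -3.75],
 [1.1, 5.7, -1.75],
 [-3.75, -1.75, 11]]


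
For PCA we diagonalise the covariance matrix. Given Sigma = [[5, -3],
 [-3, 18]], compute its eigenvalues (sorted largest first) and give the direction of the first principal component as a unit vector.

Step 1 — characteristic polynomial of 2×2 Sigma:
  det(Sigma - λI) = λ² - trace · λ + det = 0.
  trace = 5 + 18 = 23, det = 5·18 - (-3)² = 81.
Step 2 — discriminant:
  Δ = trace² - 4·det = 529 - 324 = 205.
Step 3 — eigenvalues:
  λ = (trace ± √Δ)/2 = (23 ± 14.3178)/2,
  λ_1 = 18.6589,  λ_2 = 4.3411.

Step 4 — unit eigenvector for λ_1: solve (Sigma - λ_1 I)v = 0. First row:
  (5 - 18.6589)·v_x + (-3)·v_y = 0, i.e. (-13.6589)·v_x + (-3)·v_y = 0,
  so v ∝ (b, λ_1 - a) = (-3, 13.6589); multiply by -1 so the first entry is positive: u = (3, -13.6589).
  ||u|| = √((3)² + (-13.6589)²) = √(195.5658) ≈ 13.9845,
  v_1 = u/||u|| ≈ (0.2145, -0.9767) (||v_1|| = 1).

λ_1 = 18.6589,  λ_2 = 4.3411;  v_1 ≈ (0.2145, -0.9767)


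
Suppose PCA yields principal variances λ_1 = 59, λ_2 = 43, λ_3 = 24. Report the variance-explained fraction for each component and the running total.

Step 1 — total variance = trace(Sigma) = Σ λ_i = 59 + 43 + 24 = 126.

Step 2 — fraction explained by component i = λ_i / Σ λ:
  PC1: 59/126 = 0.4683
  PC2: 43/126 = 0.3413
  PC3: 24/126 = 0.1905

Step 3 — cumulative fraction after k components = (λ_1 + ... + λ_k) / Σ λ:
  k = 1: 59/126 = 0.4683
  k = 2: (59 + 43)/126 = 102/126 = 0.8095
  k = 3: (59 + 43 + 24)/126 = 126/126 = 1

Summary (fraction, with percent):

explained: PC1 0.4683 (46.83%), PC2 0.3413 (34.13%), PC3 0.1905 (19.05%);  cumulative: 0.4683, 0.8095, 1


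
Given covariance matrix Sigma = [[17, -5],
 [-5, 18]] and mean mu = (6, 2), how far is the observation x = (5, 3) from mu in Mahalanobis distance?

Step 1 — centre the observation: (x - mu) = (-1, 1).

Step 2 — invert Sigma. det(Sigma) = 17·18 - (-5)² = 281.
  Sigma^{-1} = (1/det) · [[d, -b], [-b, a]] = [[0.0641, 0.0178],
 [0.0178, 0.0605]].

Step 3 — form the quadratic (x - mu)^T · Sigma^{-1} · (x - mu):
  Sigma^{-1} · (x - mu) = (-0.0463, 0.0427).
  (x - mu)^T · [Sigma^{-1} · (x - mu)] = (-1)·(-0.0463) + (1)·(0.0427) = 0.089.

Step 4 — take square root: d = √(0.089) ≈ 0.2983.

d(x, mu) = √(0.089) ≈ 0.2983


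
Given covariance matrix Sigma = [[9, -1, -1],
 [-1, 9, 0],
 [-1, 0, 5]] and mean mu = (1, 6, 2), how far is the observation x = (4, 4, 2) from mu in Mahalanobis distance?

Step 1 — centre the observation: (x - mu) = (3, -2, 0).

Step 2 — invert Sigma (cofactor / det for 3×3, or solve directly):
  Sigma^{-1} = [[0.1151, 0.0128, 0.023],
 [0.0128, 0.1125, 0.0026],
 [0.023, 0.0026, 0.2046]].

Step 3 — form the quadratic (x - mu)^T · Sigma^{-1} · (x - mu):
  Sigma^{-1} · (x - mu) = (0.3197, -0.1867, 0.0639).
  (x - mu)^T · [Sigma^{-1} · (x - mu)] = (3)·(0.3197) + (-2)·(-0.1867) + (0)·(0.0639) = 1.3325.

Step 4 — take square root: d = √(1.3325) ≈ 1.1543.

d(x, mu) = √(1.3325) ≈ 1.1543


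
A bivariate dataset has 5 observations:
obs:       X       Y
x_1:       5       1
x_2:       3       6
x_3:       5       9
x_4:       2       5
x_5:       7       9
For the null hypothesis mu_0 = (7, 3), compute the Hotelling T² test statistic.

Step 1 — sample mean vector:
  mean(X) = (5 + 3 + 5 + 2 + 7) / 5 = 22/5 = 4.4
  mean(Y) = (1 + 6 + 9 + 5 + 9) / 5 = 30/5 = 6
  x̄ = (4.4, 6),  deviation x̄ - mu_0 = (4.4, 6) - (7, 3) = (-2.6, 3).

Step 2 — sample covariance matrix, S[i,j] = (1/(n-1)) · Σ_k (x_{k,i} - mean_i) · (x_{k,j} - mean_j), divisor n-1 = 4:
  S[X,X] = ((0.6)·(0.6) + (-1.4)·(-1.4) + (0.6)·(0.6) + (-2.4)·(-2.4) + (2.6)·(2.6)) / 4 = 15.2/4 = 3.8
  S[X,Y] = ((0.6)·(-5) + (-1.4)·(0) + (0.6)·(3) + (-2.4)·(-1) + (2.6)·(3)) / 4 = 9/4 = 2.25
  S[Y,Y] = ((-5)·(-5) + (0)·(0) + (3)·(3) + (-1)·(-1) + (3)·(3)) / 4 = 44/4 = 11
  S = [[3.8, 2.25],
 [2.25, 11]].

Step 3 — invert S. det(S) = 3.8·11 - (2.25)² = 36.7375.
  S^{-1} = (1/det) · [[d, -b], [-b, a]] = [[0.2994, -0.0612],
 [-0.0612, 0.1034]].

Step 4 — quadratic form (x̄ - mu_0)^T · S^{-1} · (x̄ - mu_0):
  S^{-1} · (x̄ - mu_0) = (-0.9622, 0.4695),
  (x̄ - mu_0)^T · [...] = (-2.6)·(-0.9622) + (3)·(0.4695) = 3.9104.

Step 5 — scale by n: T² = 5 · 3.9104 = 19.5522.

T² ≈ 19.5522


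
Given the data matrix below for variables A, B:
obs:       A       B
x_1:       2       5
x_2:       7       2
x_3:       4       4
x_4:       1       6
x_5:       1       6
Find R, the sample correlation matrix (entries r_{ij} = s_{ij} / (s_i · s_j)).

Step 1 — column means:
  mean(A) = (2 + 7 + 4 + 1 + 1) / 5 = 15/5 = 3
  mean(B) = (5 + 2 + 4 + 6 + 6) / 5 = 23/5 = 4.6

Step 2 — sample variances and covariances s[i,j] = (1/(n-1)) · Σ_k (x_{k,i} - mean_i) · (x_{k,j} - mean_j), with n-1 = 4:
  s[A,A] = ((-1)·(-1) + (4)·(4) + (1)·(1) + (-2)·(-2) + (-2)·(-2)) / 4 = 26/4 = 6.5
  s[A,B] = ((-1)·(0.4) + (4)·(-2.6) + (1)·(-0.6) + (-2)·(1.4) + (-2)·(1.4)) / 4 = -17/4 = -4.25
  s[B,B] = ((0.4)·(0.4) + (-2.6)·(-2.6) + (-0.6)·(-0.6) + (1.4)·(1.4) + (1.4)·(1.4)) / 4 = 11.2/4 = 2.8
  Sample standard deviations s_i = √(s[i,i]):
  s(A) = √(6.5) = 2.5495
  s(B) = √(2.8) = 1.6733

Step 3 — r_{ij} = s_{ij} / (s_i · s_j):
  r[A,A] = 1 (diagonal).
  r[A,B] = -4.25 / (2.5495 · 1.6733) = -4.25 / 4.2661 = -0.9962
  r[B,B] = 1 (diagonal).

R is symmetric with unit diagonal. Assembling:

R = [[1, -0.9962],
 [-0.9962, 1]]


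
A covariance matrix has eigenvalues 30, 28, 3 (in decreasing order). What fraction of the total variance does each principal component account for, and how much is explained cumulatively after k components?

Step 1 — total variance = trace(Sigma) = Σ λ_i = 30 + 28 + 3 = 61.

Step 2 — fraction explained by component i = λ_i / Σ λ:
  PC1: 30/61 = 0.4918
  PC2: 28/61 = 0.459
  PC3: 3/61 = 0.0492

Step 3 — cumulative fraction after k components = (λ_1 + ... + λ_k) / Σ λ:
  k = 1: 30/61 = 0.4918
  k = 2: (30 + 28)/61 = 58/61 = 0.9508
  k = 3: (30 + 28 + 3)/61 = 61/61 = 1

Summary (fraction, with percent):

explained: PC1 0.4918 (49.18%), PC2 0.459 (45.9%), PC3 0.0492 (4.92%);  cumulative: 0.4918, 0.9508, 1


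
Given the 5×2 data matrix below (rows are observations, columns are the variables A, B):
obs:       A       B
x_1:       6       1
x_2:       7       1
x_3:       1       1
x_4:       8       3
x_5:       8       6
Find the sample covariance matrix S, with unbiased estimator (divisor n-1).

Step 1 — column means:
  mean(A) = (6 + 7 + 1 + 8 + 8) / 5 = 30/5 = 6
  mean(B) = (1 + 1 + 1 + 3 + 6) / 5 = 12/5 = 2.4

Step 2 — sample covariance S[i,j] = (1/(n-1)) · Σ_k (x_{k,i} - mean_i) · (x_{k,j} - mean_j), with n-1 = 4.
  S[A,A] = ((0)·(0) + (1)·(1) + (-5)·(-5) + (2)·(2) + (2)·(2)) / 4 = 34/4 = 8.5
  S[A,B] = ((0)·(-1.4) + (1)·(-1.4) + (-5)·(-1.4) + (2)·(0.6) + (2)·(3.6)) / 4 = 14/4 = 3.5
  S[B,B] = ((-1.4)·(-1.4) + (-1.4)·(-1.4) + (-1.4)·(-1.4) + (0.6)·(0.6) + (3.6)·(3.6)) / 4 = 19.2/4 = 4.8

S is symmetric (S[j,i] = S[i,j]). Assembling:

S = [[8.5, 3.5],
 [3.5, 4.8]]


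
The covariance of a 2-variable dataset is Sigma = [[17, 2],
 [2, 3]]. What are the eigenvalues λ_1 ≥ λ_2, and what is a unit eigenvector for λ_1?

Step 1 — characteristic polynomial of 2×2 Sigma:
  det(Sigma - λI) = λ² - trace · λ + det = 0.
  trace = 17 + 3 = 20, det = 17·3 - (2)² = 47.
Step 2 — discriminant:
  Δ = trace² - 4·det = 400 - 188 = 212.
Step 3 — eigenvalues:
  λ = (trace ± √Δ)/2 = (20 ± 14.5602)/2,
  λ_1 = 17.2801,  λ_2 = 2.7199.

Step 4 — unit eigenvector for λ_1: solve (Sigma - λ_1 I)v = 0. First row:
  (17 - 17.2801)·v_x + (2)·v_y = 0, i.e. (-0.2801)·v_x + (2)·v_y = 0,
  so v ∝ (b, λ_1 - a) = (2, 0.2801) = u.
  ||u|| = √((2)² + (0.2801)²) = √(4.0785) ≈ 2.0195,
  v_1 = u/||u|| ≈ (0.9903, 0.1387) (||v_1|| = 1).

λ_1 = 17.2801,  λ_2 = 2.7199;  v_1 ≈ (0.9903, 0.1387)


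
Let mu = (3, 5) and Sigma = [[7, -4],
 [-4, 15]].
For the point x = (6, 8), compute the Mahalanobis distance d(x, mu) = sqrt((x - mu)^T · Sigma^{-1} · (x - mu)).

Step 1 — centre the observation: (x - mu) = (3, 3).

Step 2 — invert Sigma. det(Sigma) = 7·15 - (-4)² = 89.
  Sigma^{-1} = (1/det) · [[d, -b], [-b, a]] = [[0.1685, 0.0449],
 [0.0449, 0.0787]].

Step 3 — form the quadratic (x - mu)^T · Sigma^{-1} · (x - mu):
  Sigma^{-1} · (x - mu) = (0.6404, 0.3708).
  (x - mu)^T · [Sigma^{-1} · (x - mu)] = (3)·(0.6404) + (3)·(0.3708) = 3.0337.

Step 4 — take square root: d = √(3.0337) ≈ 1.7418.

d(x, mu) = √(3.0337) ≈ 1.7418


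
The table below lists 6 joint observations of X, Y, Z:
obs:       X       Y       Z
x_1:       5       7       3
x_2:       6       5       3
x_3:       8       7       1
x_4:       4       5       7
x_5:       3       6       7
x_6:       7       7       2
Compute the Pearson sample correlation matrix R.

Step 1 — column means:
  mean(X) = (5 + 6 + 8 + 4 + 3 + 7) / 6 = 33/6 = 5.5
  mean(Y) = (7 + 5 + 7 + 5 + 6 + 7) / 6 = 37/6 = 6.1667
  mean(Z) = (3 + 3 + 1 + 7 + 7 + 2) / 6 = 23/6 = 3.8333

Step 2 — sample variances and covariances s[i,j] = (1/(n-1)) · Σ_k (x_{k,i} - mean_i) · (x_{k,j} - mean_j), with n-1 = 5:
  s[X,X] = ((-0.5)·(-0.5) + (0.5)·(0.5) + (2.5)·(2.5) + (-1.5)·(-1.5) + (-2.5)·(-2.5) + (1.5)·(1.5)) / 5 = 17.5/5 = 3.5
  s[X,Y] = ((-0.5)·(0.8333) + (0.5)·(-1.1667) + (2.5)·(0.8333) + (-1.5)·(-1.1667) + (-2.5)·(-0.1667) + (1.5)·(0.8333)) / 5 = 4.5/5 = 0.9
  s[X,Z] = ((-0.5)·(-0.8333) + (0.5)·(-0.8333) + (2.5)·(-2.8333) + (-1.5)·(3.1667) + (-2.5)·(3.1667) + (1.5)·(-1.8333)) / 5 = -22.5/5 = -4.5
  s[Y,Y] = ((0.8333)·(0.8333) + (-1.1667)·(-1.1667) + (0.8333)·(0.8333) + (-1.1667)·(-1.1667) + (-0.1667)·(-0.1667) + (0.8333)·(0.8333)) / 5 = 4.8333/5 = 0.9667
  s[Y,Z] = ((0.8333)·(-0.8333) + (-1.1667)·(-0.8333) + (0.8333)·(-2.8333) + (-1.1667)·(3.1667) + (-0.1667)·(3.1667) + (0.8333)·(-1.8333)) / 5 = -7.8333/5 = -1.5667
  s[Z,Z] = ((-0.8333)·(-0.8333) + (-0.8333)·(-0.8333) + (-2.8333)·(-2.8333) + (3.1667)·(3.1667) + (3.1667)·(3.1667) + (-1.8333)·(-1.8333)) / 5 = 32.8333/5 = 6.5667
  Sample standard deviations s_i = √(s[i,i]):
  s(X) = √(3.5) = 1.8708
  s(Y) = √(0.9667) = 0.9832
  s(Z) = √(6.5667) = 2.5626

Step 3 — r_{ij} = s_{ij} / (s_i · s_j):
  r[X,X] = 1 (diagonal).
  r[X,Y] = 0.9 / (1.8708 · 0.9832) = 0.9 / 1.8394 = 0.4893
  r[X,Z] = -4.5 / (1.8708 · 2.5626) = -4.5 / 4.7941 = -0.9387
  r[Y,Y] = 1 (diagonal).
  r[Y,Z] = -1.5667 / (0.9832 · 2.5626) = -1.5667 / 2.5195 = -0.6218
  r[Z,Z] = 1 (diagonal).

R is symmetric with unit diagonal. Assembling:

R = [[1, 0.4893, -0.9387],
 [0.4893, 1, -0.6218],
 [-0.9387, -0.6218, 1]]


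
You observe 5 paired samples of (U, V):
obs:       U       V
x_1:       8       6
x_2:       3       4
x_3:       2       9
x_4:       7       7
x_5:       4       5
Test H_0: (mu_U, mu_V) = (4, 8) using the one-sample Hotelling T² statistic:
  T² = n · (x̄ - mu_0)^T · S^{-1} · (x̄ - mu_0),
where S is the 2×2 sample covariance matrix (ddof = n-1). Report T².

Step 1 — sample mean vector:
  mean(U) = (8 + 3 + 2 + 7 + 4) / 5 = 24/5 = 4.8
  mean(V) = (6 + 4 + 9 + 7 + 5) / 5 = 31/5 = 6.2
  x̄ = (4.8, 6.2),  deviation x̄ - mu_0 = (4.8, 6.2) - (4, 8) = (0.8, -1.8).

Step 2 — sample covariance matrix, S[i,j] = (1/(n-1)) · Σ_k (x_{k,i} - mean_i) · (x_{k,j} - mean_j), divisor n-1 = 4:
  S[U,U] = ((3.2)·(3.2) + (-1.8)·(-1.8) + (-2.8)·(-2.8) + (2.2)·(2.2) + (-0.8)·(-0.8)) / 4 = 26.8/4 = 6.7
  S[U,V] = ((3.2)·(-0.2) + (-1.8)·(-2.2) + (-2.8)·(2.8) + (2.2)·(0.8) + (-0.8)·(-1.2)) / 4 = -1.8/4 = -0.45
  S[V,V] = ((-0.2)·(-0.2) + (-2.2)·(-2.2) + (2.8)·(2.8) + (0.8)·(0.8) + (-1.2)·(-1.2)) / 4 = 14.8/4 = 3.7
  S = [[6.7, -0.45],
 [-0.45, 3.7]].

Step 3 — invert S. det(S) = 6.7·3.7 - (-0.45)² = 24.5875.
  S^{-1} = (1/det) · [[d, -b], [-b, a]] = [[0.1505, 0.0183],
 [0.0183, 0.2725]].

Step 4 — quadratic form (x̄ - mu_0)^T · S^{-1} · (x̄ - mu_0):
  S^{-1} · (x̄ - mu_0) = (0.0874, -0.4759),
  (x̄ - mu_0)^T · [...] = (0.8)·(0.0874) + (-1.8)·(-0.4759) = 0.9265.

Step 5 — scale by n: T² = 5 · 0.9265 = 4.6324.

T² ≈ 4.6324


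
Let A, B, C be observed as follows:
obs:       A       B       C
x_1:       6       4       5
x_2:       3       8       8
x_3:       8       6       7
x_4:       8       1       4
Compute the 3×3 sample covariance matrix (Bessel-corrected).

Step 1 — column means:
  mean(A) = (6 + 3 + 8 + 8) / 4 = 25/4 = 6.25
  mean(B) = (4 + 8 + 6 + 1) / 4 = 19/4 = 4.75
  mean(C) = (5 + 8 + 7 + 4) / 4 = 24/4 = 6

Step 2 — sample covariance S[i,j] = (1/(n-1)) · Σ_k (x_{k,i} - mean_i) · (x_{k,j} - mean_j), with n-1 = 3.
  S[A,A] = ((-0.25)·(-0.25) + (-3.25)·(-3.25) + (1.75)·(1.75) + (1.75)·(1.75)) / 3 = 16.75/3 = 5.5833
  S[A,B] = ((-0.25)·(-0.75) + (-3.25)·(3.25) + (1.75)·(1.25) + (1.75)·(-3.75)) / 3 = -14.75/3 = -4.9167
  S[A,C] = ((-0.25)·(-1) + (-3.25)·(2) + (1.75)·(1) + (1.75)·(-2)) / 3 = -8/3 = -2.6667
  S[B,B] = ((-0.75)·(-0.75) + (3.25)·(3.25) + (1.25)·(1.25) + (-3.75)·(-3.75)) / 3 = 26.75/3 = 8.9167
  S[B,C] = ((-0.75)·(-1) + (3.25)·(2) + (1.25)·(1) + (-3.75)·(-2)) / 3 = 16/3 = 5.3333
  S[C,C] = ((-1)·(-1) + (2)·(2) + (1)·(1) + (-2)·(-2)) / 3 = 10/3 = 3.3333

S is symmetric (S[j,i] = S[i,j]). Assembling:

S = [[5.5833, -4.9167, -2.6667],
 [-4.9167, 8.9167, 5.3333],
 [-2.6667, 5.3333, 3.3333]]


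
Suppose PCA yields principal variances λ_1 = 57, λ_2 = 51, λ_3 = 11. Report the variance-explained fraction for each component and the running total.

Step 1 — total variance = trace(Sigma) = Σ λ_i = 57 + 51 + 11 = 119.

Step 2 — fraction explained by component i = λ_i / Σ λ:
  PC1: 57/119 = 0.479
  PC2: 51/119 = 0.4286
  PC3: 11/119 = 0.0924

Step 3 — cumulative fraction after k components = (λ_1 + ... + λ_k) / Σ λ:
  k = 1: 57/119 = 0.479
  k = 2: (57 + 51)/119 = 108/119 = 0.9076
  k = 3: (57 + 51 + 11)/119 = 119/119 = 1

Summary (fraction, with percent):

explained: PC1 0.479 (47.9%), PC2 0.4286 (42.86%), PC3 0.0924 (9.24%);  cumulative: 0.479, 0.9076, 1


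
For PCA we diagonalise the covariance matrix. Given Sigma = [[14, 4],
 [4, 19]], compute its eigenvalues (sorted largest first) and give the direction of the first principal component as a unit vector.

Step 1 — characteristic polynomial of 2×2 Sigma:
  det(Sigma - λI) = λ² - trace · λ + det = 0.
  trace = 14 + 19 = 33, det = 14·19 - (4)² = 250.
Step 2 — discriminant:
  Δ = trace² - 4·det = 1089 - 1000 = 89.
Step 3 — eigenvalues:
  λ = (trace ± √Δ)/2 = (33 ± 9.434)/2,
  λ_1 = 21.217,  λ_2 = 11.783.

Step 4 — unit eigenvector for λ_1: solve (Sigma - λ_1 I)v = 0. First row:
  (14 - 21.217)·v_x + (4)·v_y = 0, i.e. (-7.217)·v_x + (4)·v_y = 0,
  so v ∝ (b, λ_1 - a) = (4, 7.217) = u.
  ||u|| = √((4)² + (7.217)²) = √(68.085) ≈ 8.2514,
  v_1 = u/||u|| ≈ (0.4848, 0.8746) (||v_1|| = 1).

λ_1 = 21.217,  λ_2 = 11.783;  v_1 ≈ (0.4848, 0.8746)


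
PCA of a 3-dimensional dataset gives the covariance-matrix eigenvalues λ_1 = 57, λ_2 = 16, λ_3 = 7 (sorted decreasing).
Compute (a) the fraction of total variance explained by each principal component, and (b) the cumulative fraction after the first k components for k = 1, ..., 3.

Step 1 — total variance = trace(Sigma) = Σ λ_i = 57 + 16 + 7 = 80.

Step 2 — fraction explained by component i = λ_i / Σ λ:
  PC1: 57/80 = 0.7125
  PC2: 16/80 = 0.2
  PC3: 7/80 = 0.0875

Step 3 — cumulative fraction after k components = (λ_1 + ... + λ_k) / Σ λ:
  k = 1: 57/80 = 0.7125
  k = 2: (57 + 16)/80 = 73/80 = 0.9125
  k = 3: (57 + 16 + 7)/80 = 80/80 = 1

Summary (fraction, with percent):

explained: PC1 0.7125 (71.25%), PC2 0.2 (20%), PC3 0.0875 (8.75%);  cumulative: 0.7125, 0.9125, 1


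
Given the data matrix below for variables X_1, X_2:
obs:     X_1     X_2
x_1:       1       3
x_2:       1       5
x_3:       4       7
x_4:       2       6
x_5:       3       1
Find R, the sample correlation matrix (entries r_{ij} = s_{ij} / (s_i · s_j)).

Step 1 — column means:
  mean(X_1) = (1 + 1 + 4 + 2 + 3) / 5 = 11/5 = 2.2
  mean(X_2) = (3 + 5 + 7 + 6 + 1) / 5 = 22/5 = 4.4

Step 2 — sample variances and covariances s[i,j] = (1/(n-1)) · Σ_k (x_{k,i} - mean_i) · (x_{k,j} - mean_j), with n-1 = 4:
  s[X_1,X_1] = ((-1.2)·(-1.2) + (-1.2)·(-1.2) + (1.8)·(1.8) + (-0.2)·(-0.2) + (0.8)·(0.8)) / 4 = 6.8/4 = 1.7
  s[X_1,X_2] = ((-1.2)·(-1.4) + (-1.2)·(0.6) + (1.8)·(2.6) + (-0.2)·(1.6) + (0.8)·(-3.4)) / 4 = 2.6/4 = 0.65
  s[X_2,X_2] = ((-1.4)·(-1.4) + (0.6)·(0.6) + (2.6)·(2.6) + (1.6)·(1.6) + (-3.4)·(-3.4)) / 4 = 23.2/4 = 5.8
  Sample standard deviations s_i = √(s[i,i]):
  s(X_1) = √(1.7) = 1.3038
  s(X_2) = √(5.8) = 2.4083

Step 3 — r_{ij} = s_{ij} / (s_i · s_j):
  r[X_1,X_1] = 1 (diagonal).
  r[X_1,X_2] = 0.65 / (1.3038 · 2.4083) = 0.65 / 3.1401 = 0.207
  r[X_2,X_2] = 1 (diagonal).

R is symmetric with unit diagonal. Assembling:

R = [[1, 0.207],
 [0.207, 1]]
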